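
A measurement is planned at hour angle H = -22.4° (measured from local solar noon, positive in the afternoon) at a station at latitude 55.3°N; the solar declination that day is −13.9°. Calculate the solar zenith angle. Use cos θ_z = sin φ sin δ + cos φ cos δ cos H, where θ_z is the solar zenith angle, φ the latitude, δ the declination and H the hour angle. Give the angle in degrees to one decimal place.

cos θ_z = sin φ sin δ + cos φ cos δ cos H = (0.8221)(-0.2402) + (0.5693)(0.9707)(0.9245) = 0.3134.
θ_z = arccos(0.3134) = 71.74°.

71.7°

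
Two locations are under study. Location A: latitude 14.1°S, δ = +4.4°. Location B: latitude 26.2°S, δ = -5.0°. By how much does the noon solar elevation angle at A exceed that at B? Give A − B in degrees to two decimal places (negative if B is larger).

A: 90° − |-14.1 − (4.4)| = 71.50°.
B: 90° − |-26.2 − (-5.0)| = 68.80°.
A − B = 71.50 − 68.80 = 2.70°.

+2.70°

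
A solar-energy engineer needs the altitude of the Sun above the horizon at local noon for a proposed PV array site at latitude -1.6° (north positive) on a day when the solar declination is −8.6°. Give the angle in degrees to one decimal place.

83.0°

At local solar noon the hour angle is zero, so the elevation is 90° − |φ − δ| = 90° − |-1.6° − (-8.6°)| = 90° − 7.0° = 83.0°.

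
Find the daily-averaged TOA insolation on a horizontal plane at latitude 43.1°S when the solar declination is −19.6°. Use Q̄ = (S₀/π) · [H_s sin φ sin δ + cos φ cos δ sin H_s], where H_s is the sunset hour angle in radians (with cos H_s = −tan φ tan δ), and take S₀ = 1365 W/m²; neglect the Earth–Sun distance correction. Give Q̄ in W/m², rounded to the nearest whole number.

472 W/m²

The sunset hour angle satisfies cos H_s = −tan φ tan δ = -0.3332, giving H_s = 109.46°. In radians, H_s = 1.9104.
H_s sin φ sin δ = 1.9104 × -0.6833 × -0.3355 = 0.4380.
cos φ cos δ sin H_s = 0.7302 × 0.9421 × 0.9429 = 0.6486.
Q̄ = (1365/π) × (0.4380 + 0.6486) = 434.49 × 1.0866 = 472.12 W/m².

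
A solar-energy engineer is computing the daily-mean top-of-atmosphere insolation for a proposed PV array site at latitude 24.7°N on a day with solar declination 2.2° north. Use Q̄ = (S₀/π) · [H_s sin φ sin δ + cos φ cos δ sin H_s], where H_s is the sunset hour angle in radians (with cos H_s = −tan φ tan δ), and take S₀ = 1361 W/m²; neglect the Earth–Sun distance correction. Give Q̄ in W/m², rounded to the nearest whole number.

The sunset hour angle satisfies cos H_s = −tan φ tan δ = -0.0177, giving H_s = 91.01°. In radians, H_s = 1.5884.
H_s sin φ sin δ = 1.5884 × 0.4179 × 0.0384 = 0.0255.
cos φ cos δ sin H_s = 0.9085 × 0.9993 × 0.9998 = 0.9077.
Q̄ = (1361/π) × (0.0255 + 0.9077) = 433.22 × 0.9332 = 404.28 W/m².

404 W/m²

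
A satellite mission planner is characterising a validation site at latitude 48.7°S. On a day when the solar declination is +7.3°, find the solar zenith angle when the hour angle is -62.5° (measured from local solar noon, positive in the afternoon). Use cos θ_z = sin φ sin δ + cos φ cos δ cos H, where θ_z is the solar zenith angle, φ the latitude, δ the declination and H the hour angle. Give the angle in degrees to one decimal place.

78.1°

With φ = -48.7°, δ = 7.3°, H = -62.50°: sin φ sin δ = -0.0955, cos φ cos δ cos H = 0.3023, so cos θ_z = 0.2068.
θ_z = arccos(0.2068) = 78.07°.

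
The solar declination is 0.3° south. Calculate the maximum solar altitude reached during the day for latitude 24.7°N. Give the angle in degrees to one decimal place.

65.0°

At local solar noon the hour angle is zero, so the elevation is 90° − |φ − δ| = 90° − |24.7° − (-0.3°)| = 90° − 25.0° = 65.0°.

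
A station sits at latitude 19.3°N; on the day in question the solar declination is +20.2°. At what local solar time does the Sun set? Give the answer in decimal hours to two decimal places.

−tan φ tan δ = −(0.3502)(0.3679) = -0.1288; H_s = arccos(-0.1288) = 97.40°.
Sunset is at 12 + H_s/15 = 12 + 6.493 = 18.493 h local solar time.

18.49 h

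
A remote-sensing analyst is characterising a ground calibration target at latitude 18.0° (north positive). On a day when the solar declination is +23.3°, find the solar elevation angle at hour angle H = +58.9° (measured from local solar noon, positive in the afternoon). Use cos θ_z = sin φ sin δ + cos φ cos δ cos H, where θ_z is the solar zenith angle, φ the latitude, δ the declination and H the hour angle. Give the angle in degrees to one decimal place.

35.0°

cos θ_z = sin(18.0°) sin(23.3°) + cos(18.0°) cos(23.3°) cos(58.90°) = 0.1222 + 0.4512 = 0.5734.
θ_z = arccos(0.5734) = 55.01°, so the elevation is 90° − 55.01° = 34.99°.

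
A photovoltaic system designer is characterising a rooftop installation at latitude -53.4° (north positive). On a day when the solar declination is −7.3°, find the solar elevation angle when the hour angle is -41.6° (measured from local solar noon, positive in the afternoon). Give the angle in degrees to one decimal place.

33.0°

cos θ_z = sin φ sin δ + cos φ cos δ cos H = (-0.8028)(-0.1271) + (0.5962)(0.9919)(0.7478) = 0.5443.
θ_z = arccos(0.5443) = 57.02°, so the elevation is 90° − 57.02° = 32.98°.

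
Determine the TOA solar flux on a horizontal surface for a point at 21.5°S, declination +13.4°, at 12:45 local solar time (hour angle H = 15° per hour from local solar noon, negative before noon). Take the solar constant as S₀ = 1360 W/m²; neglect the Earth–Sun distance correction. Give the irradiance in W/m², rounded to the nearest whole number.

1092 W/m²

Hour angle H = 15° × (12.75 − 12) = 11.25°.
With φ = -21.5°, δ = 13.4°, H = 11.25°: sin φ sin δ = -0.0849, cos φ cos δ cos H = 0.8877, so cos θ_z = 0.8028.
Top-of-atmosphere irradiance = S₀ cos θ_z = 1360 × 0.8028 = 1091.81 W/m².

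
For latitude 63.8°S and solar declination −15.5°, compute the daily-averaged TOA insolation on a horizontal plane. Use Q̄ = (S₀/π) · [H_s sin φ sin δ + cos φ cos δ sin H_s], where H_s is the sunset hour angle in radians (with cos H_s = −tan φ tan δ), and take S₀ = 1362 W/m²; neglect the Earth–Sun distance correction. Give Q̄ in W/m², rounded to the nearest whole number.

−tan φ tan δ = −(-2.0323)(-0.2773) = -0.5636; H_s = arccos(-0.5636) = 124.31°. In radians, H_s = 2.1696.
H_s sin φ sin δ = 2.1696 × -0.8973 × -0.2672 = 0.5202.
cos φ cos δ sin H_s = 0.4415 × 0.9636 × 0.8260 = 0.3514.
Q̄ = (1362/π) × (0.5202 + 0.3514) = 433.54 × 0.8716 = 377.87 W/m².

378 W/m²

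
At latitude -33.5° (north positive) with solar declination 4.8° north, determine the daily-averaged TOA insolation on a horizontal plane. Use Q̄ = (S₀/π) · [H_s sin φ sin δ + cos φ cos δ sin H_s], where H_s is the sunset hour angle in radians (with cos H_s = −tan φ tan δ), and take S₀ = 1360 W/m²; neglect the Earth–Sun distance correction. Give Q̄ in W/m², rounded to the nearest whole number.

329 W/m²

The sunset hour angle satisfies cos H_s = −tan φ tan δ = 0.0556, giving H_s = 86.81°. In radians, H_s = 1.5151.
H_s sin φ sin δ = 1.5151 × -0.5519 × 0.0837 = -0.0700.
cos φ cos δ sin H_s = 0.8339 × 0.9965 × 0.9984 = 0.8297.
Q̄ = (1360/π) × (-0.0700 + 0.8297) = 432.90 × 0.7597 = 328.87 W/m².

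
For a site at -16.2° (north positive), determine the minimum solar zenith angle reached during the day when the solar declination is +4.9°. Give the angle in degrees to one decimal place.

21.1°

At local solar noon the hour angle is zero, so the zenith angle is |φ − δ| = |-16.2° − (4.9°)| = 21.1°.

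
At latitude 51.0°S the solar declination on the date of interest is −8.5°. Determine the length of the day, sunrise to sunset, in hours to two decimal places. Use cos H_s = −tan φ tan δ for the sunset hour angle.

−tan φ tan δ = −(-1.2349)(-0.1495) = -0.1846; H_s = arccos(-0.1846) = 100.64°.
Day length = 2 H_s / 15° h⁻¹ = 201.28° / 15 = 13.419 h.

13.42 hours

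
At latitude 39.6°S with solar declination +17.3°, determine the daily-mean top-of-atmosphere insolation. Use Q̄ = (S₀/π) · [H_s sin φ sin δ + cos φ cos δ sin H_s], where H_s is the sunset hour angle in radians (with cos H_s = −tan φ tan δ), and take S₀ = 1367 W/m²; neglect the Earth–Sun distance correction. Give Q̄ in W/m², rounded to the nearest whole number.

−tan φ tan δ = −(-0.8273)(0.3115) = 0.2577; H_s = arccos(0.2577) = 75.07°. In radians, H_s = 1.3102.
H_s sin φ sin δ = 1.3102 × -0.6374 × 0.2974 = -0.2484.
cos φ cos δ sin H_s = 0.7705 × 0.9548 × 0.9662 = 0.7108.
Q̄ = (1367/π) × (-0.2484 + 0.7108) = 435.13 × 0.4624 = 201.20 W/m².

201 W/m²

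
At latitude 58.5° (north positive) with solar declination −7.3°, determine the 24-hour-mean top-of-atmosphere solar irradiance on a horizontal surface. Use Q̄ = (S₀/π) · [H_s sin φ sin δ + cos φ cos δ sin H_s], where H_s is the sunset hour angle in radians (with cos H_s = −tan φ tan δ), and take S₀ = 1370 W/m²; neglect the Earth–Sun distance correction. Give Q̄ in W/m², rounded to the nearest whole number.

157 W/m²

The sunset hour angle satisfies cos H_s = −tan φ tan δ = 0.2090, giving H_s = 77.94°. In radians, H_s = 1.3603.
H_s sin φ sin δ = 1.3603 × 0.8526 × -0.1271 = -0.1474.
cos φ cos δ sin H_s = 0.5225 × 0.9919 × 0.9779 = 0.5068.
Q̄ = (1370/π) × (-0.1474 + 0.5068) = 436.08 × 0.3594 = 156.73 W/m².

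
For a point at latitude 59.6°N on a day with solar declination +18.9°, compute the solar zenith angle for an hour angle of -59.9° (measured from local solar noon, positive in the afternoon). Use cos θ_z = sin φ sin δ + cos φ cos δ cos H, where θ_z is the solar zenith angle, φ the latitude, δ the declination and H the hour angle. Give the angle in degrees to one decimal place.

58.7°

cos θ_z = sin(59.6°) sin(18.9°) + cos(59.6°) cos(18.9°) cos(-59.90°) = 0.2794 + 0.2401 = 0.5195.
θ_z = arccos(0.5195) = 58.70°.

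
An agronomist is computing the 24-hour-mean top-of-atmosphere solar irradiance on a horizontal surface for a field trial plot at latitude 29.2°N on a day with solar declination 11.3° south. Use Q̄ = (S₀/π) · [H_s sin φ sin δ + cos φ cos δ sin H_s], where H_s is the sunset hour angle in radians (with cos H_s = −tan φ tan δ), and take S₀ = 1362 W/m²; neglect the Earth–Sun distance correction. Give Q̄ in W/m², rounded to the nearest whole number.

The sunset hour angle satisfies cos H_s = −tan φ tan δ = 0.1117, giving H_s = 83.59°. In radians, H_s = 1.4589.
H_s sin φ sin δ = 1.4589 × 0.4879 × -0.1959 = -0.1394.
cos φ cos δ sin H_s = 0.8729 × 0.9806 × 0.9937 = 0.8506.
Q̄ = (1362/π) × (-0.1394 + 0.8506) = 433.54 × 0.7112 = 308.33 W/m².

308 W/m²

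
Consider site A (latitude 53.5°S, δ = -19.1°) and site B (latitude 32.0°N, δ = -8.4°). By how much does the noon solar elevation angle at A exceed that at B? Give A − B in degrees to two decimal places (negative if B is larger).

A: 90° − |-53.5 − (-19.1)| = 55.60°.
B: 90° − |32.0 − (-8.4)| = 49.60°.
A − B = 55.60 − 49.60 = 6.00°.

+6.00°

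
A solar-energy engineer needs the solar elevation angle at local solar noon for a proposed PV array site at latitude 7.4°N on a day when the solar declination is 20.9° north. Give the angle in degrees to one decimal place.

At local solar noon the hour angle is zero, so the elevation is 90° − |φ − δ| = 90° − |7.4° − (20.9°)| = 90° − 13.5° = 76.5°.

76.5°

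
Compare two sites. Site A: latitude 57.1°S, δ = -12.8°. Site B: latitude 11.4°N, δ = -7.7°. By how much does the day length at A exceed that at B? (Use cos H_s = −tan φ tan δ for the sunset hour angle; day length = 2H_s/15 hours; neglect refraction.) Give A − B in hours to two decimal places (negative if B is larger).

A: H_s = arccos(−tan -57.1° · tan -12.8°) = 110.56°, so 2H_s/15 = 14.7413 h.
B: H_s = arccos(−tan 11.4° · tan -7.7°) = 88.44°, so 2H_s/15 = 11.7920 h.
A − B = 14.7413 − 11.7920 = 2.9493 h.

+2.95 h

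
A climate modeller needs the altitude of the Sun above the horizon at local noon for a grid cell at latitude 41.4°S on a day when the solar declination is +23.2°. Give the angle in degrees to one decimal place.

25.4°

At local solar noon the hour angle is zero, so the elevation is 90° − |φ − δ| = 90° − |-41.4° − (23.2°)| = 90° − 64.6° = 25.4°.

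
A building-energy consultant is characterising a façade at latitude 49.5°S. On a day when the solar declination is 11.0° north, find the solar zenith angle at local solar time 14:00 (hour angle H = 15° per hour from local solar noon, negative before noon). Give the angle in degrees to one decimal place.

Hour angle H = 15° × (14 − 12) = 30.00°.
With φ = -49.5°, δ = 11.0°, H = 30.00°: sin φ sin δ = -0.1451, cos φ cos δ cos H = 0.5521, so cos θ_z = 0.4070.
θ_z = arccos(0.4070) = 65.98°.

66.0°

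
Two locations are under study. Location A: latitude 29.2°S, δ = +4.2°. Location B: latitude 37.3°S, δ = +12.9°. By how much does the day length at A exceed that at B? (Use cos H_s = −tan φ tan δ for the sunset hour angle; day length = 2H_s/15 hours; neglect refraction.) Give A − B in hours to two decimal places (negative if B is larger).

+1.03 h

A: H_s = arccos(−tan -29.2° · tan 4.2°) = 87.65°, so 2H_s/15 = 11.6867 h.
B: H_s = arccos(−tan -37.3° · tan 12.9°) = 79.95°, so 2H_s/15 = 10.6600 h.
A − B = 11.6867 − 10.6600 = 1.0267 h.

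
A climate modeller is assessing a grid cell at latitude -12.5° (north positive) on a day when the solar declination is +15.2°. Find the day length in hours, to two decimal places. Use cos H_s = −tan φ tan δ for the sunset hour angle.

cos H_s = −tan(-12.5°) · tan(15.2°) = 0.0602, so H_s = arccos(0.0602) = 86.55°.
Day length = 2 H_s / 15° h⁻¹ = 173.10° / 15 = 11.540 h.

11.54 hours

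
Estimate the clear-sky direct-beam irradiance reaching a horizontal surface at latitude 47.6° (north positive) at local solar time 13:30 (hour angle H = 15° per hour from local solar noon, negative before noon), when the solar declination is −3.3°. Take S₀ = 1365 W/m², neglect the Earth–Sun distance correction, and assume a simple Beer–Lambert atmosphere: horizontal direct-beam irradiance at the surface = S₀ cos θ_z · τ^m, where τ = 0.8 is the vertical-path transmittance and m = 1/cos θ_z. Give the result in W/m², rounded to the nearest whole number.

Hour angle H = 15° × (13.5 − 12) = 22.50°.
cos θ_z = sin φ sin δ + cos φ cos δ cos H = (0.7385)(-0.0576) + (0.6743)(0.9983)(0.9239) = 0.5794.
Air mass m = 1/cos θ_z = 1/0.5794 = 1.726; τ^m = 0.8^1.726 = 0.6804.
Surface direct beam = 1365 × 0.5794 × 0.6804 = 538.12 W/m².

538 W/m²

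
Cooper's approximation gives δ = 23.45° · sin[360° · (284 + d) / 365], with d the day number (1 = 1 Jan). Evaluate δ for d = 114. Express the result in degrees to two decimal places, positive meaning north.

360 × (284 + 114) / 365 = 392.548°; sin(392.548°) = 0.5380.
δ = 23.45 × 0.5380 = 12.616° ≈ +12.62°.

+12.62°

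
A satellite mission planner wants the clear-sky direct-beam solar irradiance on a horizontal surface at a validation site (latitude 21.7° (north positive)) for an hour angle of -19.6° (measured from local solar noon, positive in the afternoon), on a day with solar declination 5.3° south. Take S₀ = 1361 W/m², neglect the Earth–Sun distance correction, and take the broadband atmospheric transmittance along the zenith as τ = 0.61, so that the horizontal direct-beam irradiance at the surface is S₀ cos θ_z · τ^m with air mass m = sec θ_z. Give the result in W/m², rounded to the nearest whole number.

cos θ_z = sin(21.7°) sin(-5.3°) + cos(21.7°) cos(-5.3°) cos(-19.60°) = -0.0342 + 0.8716 = 0.8374.
Air mass m = 1/cos θ_z = 1/0.8374 = 1.194; τ^m = 0.61^1.194 = 0.5542.
Surface direct beam = 1361 × 0.8374 × 0.5542 = 631.62 W/m².

632 W/m²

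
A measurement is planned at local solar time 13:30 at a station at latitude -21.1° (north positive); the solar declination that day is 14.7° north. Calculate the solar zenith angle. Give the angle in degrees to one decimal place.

42.1°

Hour angle H = 15° × (13.5 − 12) = 22.50°.
cos θ_z = sin(-21.1°) sin(14.7°) + cos(-21.1°) cos(14.7°) cos(22.50°) = -0.0914 + 0.8337 = 0.7423.
θ_z = arccos(0.7423) = 42.07°.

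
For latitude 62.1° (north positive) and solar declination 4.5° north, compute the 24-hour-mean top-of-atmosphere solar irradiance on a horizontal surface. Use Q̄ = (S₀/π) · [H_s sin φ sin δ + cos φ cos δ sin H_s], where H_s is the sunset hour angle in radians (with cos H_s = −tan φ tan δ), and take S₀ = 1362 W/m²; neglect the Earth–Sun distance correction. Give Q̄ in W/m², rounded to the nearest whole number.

252 W/m²

cos H_s = −tan(62.1°) · tan(4.5°) = -0.1486, so H_s = arccos(-0.1486) = 98.55°. In radians, H_s = 1.7200.
H_s sin φ sin δ = 1.7200 × 0.8838 × 0.0785 = 0.1193.
cos φ cos δ sin H_s = 0.4679 × 0.9969 × 0.9889 = 0.4613.
Q̄ = (1362/π) × (0.1193 + 0.4613) = 433.54 × 0.5806 = 251.71 W/m².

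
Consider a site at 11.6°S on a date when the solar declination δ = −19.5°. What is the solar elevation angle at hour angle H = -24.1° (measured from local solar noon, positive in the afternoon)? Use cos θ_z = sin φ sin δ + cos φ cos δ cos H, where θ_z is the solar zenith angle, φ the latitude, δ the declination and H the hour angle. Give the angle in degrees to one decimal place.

65.5°

cos θ_z = sin φ sin δ + cos φ cos δ cos H = (-0.2011)(-0.3338) + (0.9796)(0.9426)(0.9128) = 0.9100.
θ_z = arccos(0.9100) = 24.49°, so the elevation is 90° − 24.49° = 65.51°.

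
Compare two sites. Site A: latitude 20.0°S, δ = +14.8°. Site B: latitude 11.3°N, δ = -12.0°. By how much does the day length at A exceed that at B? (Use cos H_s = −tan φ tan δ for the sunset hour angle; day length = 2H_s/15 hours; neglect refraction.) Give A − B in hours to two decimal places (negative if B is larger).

A: H_s = arccos(−tan -20.0° · tan 14.8°) = 84.48°, so 2H_s/15 = 11.2640 h.
B: H_s = arccos(−tan 11.3° · tan -12.0°) = 87.57°, so 2H_s/15 = 11.6760 h.
A − B = 11.2640 − 11.6760 = -0.4120 h.

-0.41 h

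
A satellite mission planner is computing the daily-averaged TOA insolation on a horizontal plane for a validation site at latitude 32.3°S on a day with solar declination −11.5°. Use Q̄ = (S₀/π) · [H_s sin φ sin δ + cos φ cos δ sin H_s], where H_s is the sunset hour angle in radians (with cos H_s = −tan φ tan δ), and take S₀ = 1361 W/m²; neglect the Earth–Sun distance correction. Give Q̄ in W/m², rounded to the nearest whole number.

The sunset hour angle satisfies cos H_s = −tan φ tan δ = -0.1286, giving H_s = 97.39°. In radians, H_s = 1.6998.
H_s sin φ sin δ = 1.6998 × -0.5344 × -0.1994 = 0.1811.
cos φ cos δ sin H_s = 0.8453 × 0.9799 × 0.9917 = 0.8214.
Q̄ = (1361/π) × (0.1811 + 0.8214) = 433.22 × 1.0025 = 434.30 W/m².

434 W/m²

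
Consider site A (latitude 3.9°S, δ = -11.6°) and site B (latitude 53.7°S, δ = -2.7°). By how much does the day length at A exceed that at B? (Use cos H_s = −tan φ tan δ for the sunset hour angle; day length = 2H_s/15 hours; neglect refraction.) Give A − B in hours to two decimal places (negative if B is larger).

-0.38 h

A: H_s = arccos(−tan -3.9° · tan -11.6°) = 90.80°, so 2H_s/15 = 12.1067 h.
B: H_s = arccos(−tan -53.7° · tan -2.7°) = 93.68°, so 2H_s/15 = 12.4907 h.
A − B = 12.1067 − 12.4907 = -0.3840 h.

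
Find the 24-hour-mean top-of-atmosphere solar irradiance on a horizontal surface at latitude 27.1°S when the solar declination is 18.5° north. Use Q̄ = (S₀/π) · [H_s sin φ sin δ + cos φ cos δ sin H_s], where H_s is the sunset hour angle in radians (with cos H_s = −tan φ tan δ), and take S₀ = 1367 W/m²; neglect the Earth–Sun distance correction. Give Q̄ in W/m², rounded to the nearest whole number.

cos H_s = −tan(-27.1°) · tan(18.5°) = 0.1712, so H_s = arccos(0.1712) = 80.14°. In radians, H_s = 1.3987.
H_s sin φ sin δ = 1.3987 × -0.4555 × 0.3173 = -0.2022.
cos φ cos δ sin H_s = 0.8902 × 0.9483 × 0.9852 = 0.8317.
Q̄ = (1367/π) × (-0.2022 + 0.8317) = 435.13 × 0.6295 = 273.91 W/m².

274 W/m²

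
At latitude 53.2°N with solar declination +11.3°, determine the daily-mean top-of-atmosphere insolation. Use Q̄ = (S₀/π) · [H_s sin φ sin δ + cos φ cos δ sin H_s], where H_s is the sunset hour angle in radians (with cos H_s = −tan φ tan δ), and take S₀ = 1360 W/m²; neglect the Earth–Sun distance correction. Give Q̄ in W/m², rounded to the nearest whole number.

cos H_s = −tan(53.2°) · tan(11.3°) = -0.2671, so H_s = arccos(-0.2671) = 105.49°. In radians, H_s = 1.8411.
H_s sin φ sin δ = 1.8411 × 0.8007 × 0.1959 = 0.2888.
cos φ cos δ sin H_s = 0.5990 × 0.9806 × 0.9637 = 0.5661.
Q̄ = (1360/π) × (0.2888 + 0.5661) = 432.90 × 0.8549 = 370.09 W/m².

370 W/m²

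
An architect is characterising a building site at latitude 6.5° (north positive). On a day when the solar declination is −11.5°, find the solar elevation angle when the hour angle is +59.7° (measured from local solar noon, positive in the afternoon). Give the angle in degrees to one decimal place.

With φ = 6.5°, δ = -11.5°, H = 59.70°: sin φ sin δ = -0.0226, cos φ cos δ cos H = 0.4912, so cos θ_z = 0.4686.
θ_z = arccos(0.4686) = 62.06°, so the elevation is 90° − 62.06° = 27.94°.

27.9°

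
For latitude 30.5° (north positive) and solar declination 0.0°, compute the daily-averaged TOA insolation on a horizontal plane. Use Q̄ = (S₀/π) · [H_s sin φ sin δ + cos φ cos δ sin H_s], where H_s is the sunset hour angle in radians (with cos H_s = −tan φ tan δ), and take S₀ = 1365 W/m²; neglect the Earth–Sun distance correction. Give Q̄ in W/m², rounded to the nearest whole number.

374 W/m²

The sunset hour angle satisfies cos H_s = −tan φ tan δ = 0.0000, giving H_s = 90.00°. In radians, H_s = 1.5708.
H_s sin φ sin δ = 1.5708 × 0.5075 × 0.0000 = 0.0000.
cos φ cos δ sin H_s = 0.8616 × 1.0000 × 1.0000 = 0.8616.
Q̄ = (1365/π) × (0.0000 + 0.8616) = 434.49 × 0.8616 = 374.36 W/m².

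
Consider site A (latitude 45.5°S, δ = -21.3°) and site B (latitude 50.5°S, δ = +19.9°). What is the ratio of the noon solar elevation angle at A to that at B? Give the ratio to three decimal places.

3.357

A: 90° − |-45.5 − (-21.3)| = 65.80°.
B: 90° − |-50.5 − (19.9)| = 19.60°.
Ratio A/B = 65.8000 / 19.6000 = 3.3571.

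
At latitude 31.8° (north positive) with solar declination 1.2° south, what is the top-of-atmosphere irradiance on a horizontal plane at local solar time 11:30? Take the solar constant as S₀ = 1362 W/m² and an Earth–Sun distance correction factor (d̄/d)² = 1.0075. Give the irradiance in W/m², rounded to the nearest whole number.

Hour angle H = 15° × (11.5 − 12) = -7.50°.
With φ = 31.8°, δ = -1.2°, H = -7.50°: sin φ sin δ = -0.0110, cos φ cos δ cos H = 0.8424, so cos θ_z = 0.8314.
Top-of-atmosphere irradiance = S₀ (d̄/d)² cos θ_z = 1362 × 1.0075 × 0.8314 = 1140.86 W/m².

1141 W/m²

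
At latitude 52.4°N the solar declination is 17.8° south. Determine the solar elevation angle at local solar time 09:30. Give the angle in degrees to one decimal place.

12.6°

Hour angle H = 15° × (9.5 − 12) = -37.50°.
With φ = 52.4°, δ = -17.8°, H = -37.50°: sin φ sin δ = -0.2422, cos φ cos δ cos H = 0.4609, so cos θ_z = 0.2187.
θ_z = arccos(0.2187) = 77.37°, so the elevation is 90° − 77.37° = 12.63°.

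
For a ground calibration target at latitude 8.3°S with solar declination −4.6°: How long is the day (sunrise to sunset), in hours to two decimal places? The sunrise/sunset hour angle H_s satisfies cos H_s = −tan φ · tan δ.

cos H_s = −tan(-8.3°) · tan(-4.6°) = -0.0117, so H_s = arccos(-0.0117) = 90.67°.
Day length = 2 H_s / 15° h⁻¹ = 181.34° / 15 = 12.089 h.

12.09 hours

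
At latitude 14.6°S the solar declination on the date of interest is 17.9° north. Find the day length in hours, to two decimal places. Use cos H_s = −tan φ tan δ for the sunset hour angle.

11.36 hours

The sunset hour angle satisfies cos H_s = −tan φ tan δ = 0.0841, giving H_s = 85.18°.
Day length = 2 H_s / 15° h⁻¹ = 170.36° / 15 = 11.357 h.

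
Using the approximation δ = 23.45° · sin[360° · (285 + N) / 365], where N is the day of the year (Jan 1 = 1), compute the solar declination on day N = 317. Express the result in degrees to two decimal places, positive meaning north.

360 × (285 + 317) / 365 = 593.753°; sin(593.753°) = -0.8065.
δ = 23.45 × -0.8065 = -18.912° ≈ -18.91°.

-18.91°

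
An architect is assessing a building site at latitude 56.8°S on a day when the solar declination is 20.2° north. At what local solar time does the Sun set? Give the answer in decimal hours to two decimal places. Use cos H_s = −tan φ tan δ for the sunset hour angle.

−tan φ tan δ = −(-1.5282)(0.3679) = 0.5622; H_s = arccos(0.5622) = 55.79°.
Sunset is at 12 + H_s/15 = 12 + 3.719 = 15.719 h local solar time.

15.72 h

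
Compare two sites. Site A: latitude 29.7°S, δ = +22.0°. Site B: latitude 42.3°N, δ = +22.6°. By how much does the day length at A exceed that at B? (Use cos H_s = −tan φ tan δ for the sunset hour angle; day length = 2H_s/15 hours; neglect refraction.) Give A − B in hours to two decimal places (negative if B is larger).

-4.74 h

A: H_s = arccos(−tan -29.7° · tan 22.0°) = 76.68°, so 2H_s/15 = 10.2240 h.
B: H_s = arccos(−tan 42.3° · tan 22.6°) = 112.26°, so 2H_s/15 = 14.9680 h.
A − B = 10.2240 − 14.9680 = -4.7440 h.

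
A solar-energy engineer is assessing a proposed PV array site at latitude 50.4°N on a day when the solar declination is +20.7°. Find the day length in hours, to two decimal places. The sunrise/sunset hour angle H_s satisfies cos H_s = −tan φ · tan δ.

15.62 hours

cos H_s = −tan(50.4°) · tan(20.7°) = -0.4568, so H_s = arccos(-0.4568) = 117.18°.
Day length = 2 H_s / 15° h⁻¹ = 234.36° / 15 = 15.624 h.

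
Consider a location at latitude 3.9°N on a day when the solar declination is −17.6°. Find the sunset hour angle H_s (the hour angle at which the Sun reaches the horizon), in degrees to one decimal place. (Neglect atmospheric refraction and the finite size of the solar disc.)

The sunset hour angle satisfies cos H_s = −tan φ tan δ = 0.0216, giving H_s = 88.76°.

88.8°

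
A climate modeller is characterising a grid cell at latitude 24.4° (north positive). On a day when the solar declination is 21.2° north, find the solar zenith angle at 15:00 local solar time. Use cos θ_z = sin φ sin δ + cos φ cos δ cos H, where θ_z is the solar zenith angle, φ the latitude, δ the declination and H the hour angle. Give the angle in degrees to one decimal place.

Hour angle H = 15° × (15 − 12) = 45.00°.
With φ = 24.4°, δ = 21.2°, H = 45.00°: sin φ sin δ = 0.1494, cos φ cos δ cos H = 0.6004, so cos θ_z = 0.7498.
θ_z = arccos(0.7498) = 41.43°.

41.4°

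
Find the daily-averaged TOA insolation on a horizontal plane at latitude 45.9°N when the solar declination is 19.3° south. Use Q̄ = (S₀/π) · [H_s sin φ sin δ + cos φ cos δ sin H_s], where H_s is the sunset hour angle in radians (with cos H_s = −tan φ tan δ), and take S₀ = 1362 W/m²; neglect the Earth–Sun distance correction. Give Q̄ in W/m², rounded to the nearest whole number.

The sunset hour angle satisfies cos H_s = −tan φ tan δ = 0.3614, giving H_s = 68.81°. In radians, H_s = 1.2010.
H_s sin φ sin δ = 1.2010 × 0.7181 × -0.3305 = -0.2850.
cos φ cos δ sin H_s = 0.6959 × 0.9438 × 0.9324 = 0.6124.
Q̄ = (1362/π) × (-0.2850 + 0.6124) = 433.54 × 0.3274 = 141.94 W/m².

142 W/m²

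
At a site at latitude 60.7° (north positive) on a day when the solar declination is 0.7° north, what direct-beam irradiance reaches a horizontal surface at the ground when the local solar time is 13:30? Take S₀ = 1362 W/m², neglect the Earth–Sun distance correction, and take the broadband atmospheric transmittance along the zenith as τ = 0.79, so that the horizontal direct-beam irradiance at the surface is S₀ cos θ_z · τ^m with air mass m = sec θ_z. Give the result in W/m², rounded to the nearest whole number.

379 W/m²

Hour angle H = 15° × (13.5 − 12) = 22.50°.
cos θ_z = sin(60.7°) sin(0.7°) + cos(60.7°) cos(0.7°) cos(22.50°) = 0.0107 + 0.4521 = 0.4628.
Air mass m = 1/cos θ_z = 1/0.4628 = 2.161; τ^m = 0.79^2.161 = 0.6009.
Surface direct beam = 1362 × 0.4628 × 0.6009 = 378.77 W/m².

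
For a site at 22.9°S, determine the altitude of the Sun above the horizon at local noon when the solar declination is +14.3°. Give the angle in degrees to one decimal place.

52.8°

At local solar noon the hour angle is zero, so the elevation is 90° − |φ − δ| = 90° − |-22.9° − (14.3°)| = 90° − 37.2° = 52.8°.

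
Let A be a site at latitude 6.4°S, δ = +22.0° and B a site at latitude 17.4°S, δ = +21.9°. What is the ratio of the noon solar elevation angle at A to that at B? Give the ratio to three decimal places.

1.215

A: 90° − |-6.4 − (22.0)| = 61.60°.
B: 90° − |-17.4 − (21.9)| = 50.70°.
Ratio A/B = 61.6000 / 50.7000 = 1.2150.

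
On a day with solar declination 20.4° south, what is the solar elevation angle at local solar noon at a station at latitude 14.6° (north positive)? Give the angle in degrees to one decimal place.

At local solar noon the hour angle is zero, so the elevation is 90° − |φ − δ| = 90° − |14.6° − (-20.4°)| = 90° − 35.0° = 55.0°.

55.0°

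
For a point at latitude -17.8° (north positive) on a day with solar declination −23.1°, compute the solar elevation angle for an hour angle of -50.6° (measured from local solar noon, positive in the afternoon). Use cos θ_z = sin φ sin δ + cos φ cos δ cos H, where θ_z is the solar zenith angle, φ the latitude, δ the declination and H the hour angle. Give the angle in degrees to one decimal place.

cos θ_z = sin(-17.8°) sin(-23.1°) + cos(-17.8°) cos(-23.1°) cos(-50.60°) = 0.1199 + 0.5559 = 0.6758.
θ_z = arccos(0.6758) = 47.48°, so the elevation is 90° − 47.48° = 42.52°.

42.5°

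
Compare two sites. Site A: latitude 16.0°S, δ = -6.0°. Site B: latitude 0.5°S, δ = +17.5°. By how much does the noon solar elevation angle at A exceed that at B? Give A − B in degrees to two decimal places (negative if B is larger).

+8.00°

A: 90° − |-16.0 − (-6.0)| = 80.00°.
B: 90° − |-0.5 − (17.5)| = 72.00°.
A − B = 80.00 − 72.00 = 8.00°.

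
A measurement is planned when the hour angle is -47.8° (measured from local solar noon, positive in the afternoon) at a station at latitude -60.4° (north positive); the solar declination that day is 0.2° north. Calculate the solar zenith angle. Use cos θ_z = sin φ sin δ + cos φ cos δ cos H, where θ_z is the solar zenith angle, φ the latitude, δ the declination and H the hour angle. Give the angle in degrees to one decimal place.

70.8°

With φ = -60.4°, δ = 0.2°, H = -47.80°: sin φ sin δ = -0.0030, cos φ cos δ cos H = 0.3318, so cos θ_z = 0.3288.
θ_z = arccos(0.3288) = 70.80°.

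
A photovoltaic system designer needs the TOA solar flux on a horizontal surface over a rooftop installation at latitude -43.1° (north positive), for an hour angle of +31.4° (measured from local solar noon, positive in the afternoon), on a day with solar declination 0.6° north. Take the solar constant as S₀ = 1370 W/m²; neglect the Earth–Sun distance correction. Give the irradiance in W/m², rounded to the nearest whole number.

cos θ_z = sin φ sin δ + cos φ cos δ cos H = (-0.6833)(0.0105) + (0.7302)(0.9999)(0.8536) = 0.6161.
Top-of-atmosphere irradiance = S₀ cos θ_z = 1370 × 0.6161 = 844.06 W/m².

844 W/m²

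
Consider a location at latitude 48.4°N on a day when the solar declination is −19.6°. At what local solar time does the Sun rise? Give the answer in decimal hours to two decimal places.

7.58 h

cos H_s = −tan(48.4°) · tan(-19.6°) = 0.4011, so H_s = arccos(0.4011) = 66.35°.
Sunrise is at 12 − H_s/15 = 12 − 4.423 = 7.577 h local solar time.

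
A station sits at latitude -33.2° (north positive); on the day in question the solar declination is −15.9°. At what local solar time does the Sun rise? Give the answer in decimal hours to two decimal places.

5.28 h

The sunset hour angle satisfies cos H_s = −tan φ tan δ = -0.1864, giving H_s = 100.74°.
Sunrise is at 12 − H_s/15 = 12 − 6.716 = 5.284 h local solar time.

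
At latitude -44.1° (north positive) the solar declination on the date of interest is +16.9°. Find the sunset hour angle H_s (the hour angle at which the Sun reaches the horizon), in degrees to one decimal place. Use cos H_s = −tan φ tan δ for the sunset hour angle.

72.9°

The sunset hour angle satisfies cos H_s = −tan φ tan δ = 0.2944, giving H_s = 72.88°.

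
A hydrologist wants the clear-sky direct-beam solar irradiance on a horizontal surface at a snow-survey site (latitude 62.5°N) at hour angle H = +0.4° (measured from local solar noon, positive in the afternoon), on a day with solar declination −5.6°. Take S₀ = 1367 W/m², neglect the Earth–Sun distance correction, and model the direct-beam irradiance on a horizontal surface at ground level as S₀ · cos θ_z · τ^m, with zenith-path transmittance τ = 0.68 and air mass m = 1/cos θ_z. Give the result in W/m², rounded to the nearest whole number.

cos θ_z = sin φ sin δ + cos φ cos δ cos H = (0.8870)(-0.0976) + (0.4617)(0.9952)(1.0000) = 0.3729.
Air mass m = 1/cos θ_z = 1/0.3729 = 2.682; τ^m = 0.68^2.682 = 0.3555.
Surface direct beam = 1367 × 0.3729 × 0.3555 = 181.22 W/m².

181 W/m²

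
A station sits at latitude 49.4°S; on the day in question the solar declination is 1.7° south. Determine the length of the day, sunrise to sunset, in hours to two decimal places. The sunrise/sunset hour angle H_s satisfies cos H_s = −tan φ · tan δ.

cos H_s = −tan(-49.4°) · tan(-1.7°) = -0.0346, so H_s = arccos(-0.0346) = 91.98°.
Day length = 2 H_s / 15° h⁻¹ = 183.96° / 15 = 12.264 h.

12.26 hours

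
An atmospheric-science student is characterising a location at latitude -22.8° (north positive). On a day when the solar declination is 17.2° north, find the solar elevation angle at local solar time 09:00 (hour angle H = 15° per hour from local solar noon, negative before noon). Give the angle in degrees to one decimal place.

Hour angle H = 15° × (9 − 12) = -45.00°.
cos θ_z = sin(-22.8°) sin(17.2°) + cos(-22.8°) cos(17.2°) cos(-45.00°) = -0.1146 + 0.6227 = 0.5081.
θ_z = arccos(0.5081) = 59.46°, so the elevation is 90° − 59.46° = 30.54°.

30.5°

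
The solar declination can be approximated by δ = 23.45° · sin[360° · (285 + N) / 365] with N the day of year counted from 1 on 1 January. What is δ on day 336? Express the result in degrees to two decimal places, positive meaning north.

360 × (285 + 336) / 365 = 612.493°; sin(612.493°) = -0.9537.
δ = 23.45 × -0.9537 = -22.364° ≈ -22.36°.

-22.36°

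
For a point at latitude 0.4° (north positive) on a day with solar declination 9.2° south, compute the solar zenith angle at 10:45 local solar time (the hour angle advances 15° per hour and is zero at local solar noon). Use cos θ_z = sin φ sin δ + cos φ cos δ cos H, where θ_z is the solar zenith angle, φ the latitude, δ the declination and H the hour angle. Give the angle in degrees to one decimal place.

Hour angle H = 15° × (10.75 − 12) = -18.75°.
cos θ_z = sin φ sin δ + cos φ cos δ cos H = (0.0070)(-0.1599) + (1.0000)(0.9871)(0.9469) = 0.9336.
θ_z = arccos(0.9336) = 21.00°.

21.0°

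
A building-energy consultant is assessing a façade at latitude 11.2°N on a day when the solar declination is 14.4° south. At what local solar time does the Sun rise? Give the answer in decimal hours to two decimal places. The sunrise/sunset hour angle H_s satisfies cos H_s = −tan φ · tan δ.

6.19 h

cos H_s = −tan(11.2°) · tan(-14.4°) = 0.0508, so H_s = arccos(0.0508) = 87.09°.
Sunrise is at 12 − H_s/15 = 12 − 5.806 = 6.194 h local solar time.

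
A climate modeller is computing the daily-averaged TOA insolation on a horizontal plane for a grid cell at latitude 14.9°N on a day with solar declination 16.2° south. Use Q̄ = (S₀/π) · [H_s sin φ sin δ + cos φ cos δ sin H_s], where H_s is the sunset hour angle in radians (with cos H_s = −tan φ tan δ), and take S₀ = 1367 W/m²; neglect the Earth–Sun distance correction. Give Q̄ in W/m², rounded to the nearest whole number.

cos H_s = −tan(14.9°) · tan(-16.2°) = 0.0773, so H_s = arccos(0.0773) = 85.57°. In radians, H_s = 1.4935.
H_s sin φ sin δ = 1.4935 × 0.2571 × -0.2790 = -0.1071.
cos φ cos δ sin H_s = 0.9664 × 0.9603 × 0.9970 = 0.9252.
Q̄ = (1367/π) × (-0.1071 + 0.9252) = 435.13 × 0.8181 = 355.98 W/m².

356 W/m²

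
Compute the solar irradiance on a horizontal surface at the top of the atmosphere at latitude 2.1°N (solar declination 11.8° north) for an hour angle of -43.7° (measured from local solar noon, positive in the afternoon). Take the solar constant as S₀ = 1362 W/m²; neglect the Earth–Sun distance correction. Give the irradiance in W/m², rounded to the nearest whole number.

With φ = 2.1°, δ = 11.8°, H = -43.70°: sin φ sin δ = 0.0075, cos φ cos δ cos H = 0.7072, so cos θ_z = 0.7147.
Top-of-atmosphere irradiance = S₀ cos θ_z = 1362 × 0.7147 = 973.42 W/m².

973 W/m²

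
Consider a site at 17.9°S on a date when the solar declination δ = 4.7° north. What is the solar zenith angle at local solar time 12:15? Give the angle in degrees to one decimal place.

22.9°

Hour angle H = 15° × (12.25 − 12) = 3.75°.
cos θ_z = sin φ sin δ + cos φ cos δ cos H = (-0.3074)(0.0819) + (0.9516)(0.9966)(0.9979) = 0.9212.
θ_z = arccos(0.9212) = 22.90°.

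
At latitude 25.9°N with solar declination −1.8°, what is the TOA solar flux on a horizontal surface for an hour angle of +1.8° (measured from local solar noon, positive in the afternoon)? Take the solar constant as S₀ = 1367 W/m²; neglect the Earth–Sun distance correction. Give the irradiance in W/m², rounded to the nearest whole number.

1210 W/m²

cos θ_z = sin φ sin δ + cos φ cos δ cos H = (0.4368)(-0.0314) + (0.8996)(0.9995)(0.9995) = 0.8850.
Top-of-atmosphere irradiance = S₀ cos θ_z = 1367 × 0.8850 = 1209.80 W/m².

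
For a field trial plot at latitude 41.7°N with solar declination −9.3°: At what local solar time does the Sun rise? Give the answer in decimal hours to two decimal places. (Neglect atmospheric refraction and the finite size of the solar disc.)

6.56 h

−tan φ tan δ = −(0.8910)(-0.1638) = 0.1459; H_s = arccos(0.1459) = 81.61°.
Sunrise is at 12 − H_s/15 = 12 − 5.441 = 6.559 h local solar time.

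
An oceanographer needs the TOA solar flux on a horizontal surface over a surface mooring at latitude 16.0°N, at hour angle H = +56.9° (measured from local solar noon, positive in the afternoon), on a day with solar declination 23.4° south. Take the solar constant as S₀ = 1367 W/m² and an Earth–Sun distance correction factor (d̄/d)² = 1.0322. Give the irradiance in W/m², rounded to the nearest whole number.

cos θ_z = sin(16.0°) sin(-23.4°) + cos(16.0°) cos(-23.4°) cos(56.90°) = -0.1095 + 0.4818 = 0.3723.
Top-of-atmosphere irradiance = S₀ (d̄/d)² cos θ_z = 1367 × 1.0322 × 0.3723 = 525.32 W/m².

525 W/m²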